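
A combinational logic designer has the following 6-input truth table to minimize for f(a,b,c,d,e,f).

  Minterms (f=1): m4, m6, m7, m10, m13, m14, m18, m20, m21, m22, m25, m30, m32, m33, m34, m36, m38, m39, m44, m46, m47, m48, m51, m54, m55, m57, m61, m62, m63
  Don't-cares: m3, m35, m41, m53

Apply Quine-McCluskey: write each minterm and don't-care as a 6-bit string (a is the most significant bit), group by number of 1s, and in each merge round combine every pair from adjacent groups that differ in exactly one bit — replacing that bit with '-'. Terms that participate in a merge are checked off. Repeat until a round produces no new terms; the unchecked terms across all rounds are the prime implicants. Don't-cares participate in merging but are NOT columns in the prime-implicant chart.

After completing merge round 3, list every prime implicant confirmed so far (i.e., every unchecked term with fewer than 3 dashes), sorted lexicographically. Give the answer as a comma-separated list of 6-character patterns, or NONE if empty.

-00-11, -001-0, -0011-, -10101, -11001, 0-01-0, 001-10, 001101, 010-10, 01010-, 1-0-11, 1-0000, 1-1001, 10-001, 10-1-0, 100--0, 100-1-, 1000--, 11-1-1, 111-01

Round 0: 000011✓ 000100✓ 000110✓ 000111✓ 001010✓ 001101 001110✓ 010010✓ 010100✓ 010101✓ 010110✓ 011001✓ 011110✓ 100000✓ 100001✓ 100010✓ 100011✓ 100100✓ 100110✓ 100111✓ 101001✓ 101100✓ 101110✓ 101111✓ 110000✓ 110011✓ 110101✓ 110110✓ 110111✓ 111001✓ 111101✓ 111110✓ 111111✓
Round 1: -00011✓ -00100✓ -00110✓ -00111✓ -01110✓ -10101 -10110✓ -11001 -11110✓ 0-0100✓ 0-0110✓ 0-1110✓ 00-110✓ 000-11✓ 0001-0✓ 00011-✓ 001-10 01-110✓ 010-10 0101-0✓ 01010- 1-0000 1-0011✓ 1-0110✓ 1-0111✓ 1-1001 1-1110✓ 1-1111✓ 10-001 10-100✓ 10-110✓ 10-111✓ 100-00✓ 100-10✓ 100-11✓ 1000-0✓ 1000-1✓ 10000-✓ 10001-✓ 1001-0✓ 10011-✓ 1011-0✓ 10111-✓ 11-101✓ 11-110✓ 11-111✓ 110-11✓ 1101-1✓ 11011-✓ 111-01 1111-1✓ 11111-✓
Round 2: --0110✓ --1110✓ -0-110✓ -00-11 -001-0 -0011- -1-110✓ 0--110✓ 0-01-0 1--110✓ 1--111✓ 1-0-11 1-011-✓ 1-111-✓ 10-1-0 10-11-✓ 100--0 100-1- 1000-- 11-1-1 11-11-✓
Round 3: ---110 1--11-
PIs = {---110, -00-11, -001-0, -0011-, -10101, -11001, 0-01-0, 001-10, 001101, 010-10, 01010-, 1--11-, 1-0-11, 1-0000, 1-1001, 10-001, 10-1-0, 100--0, 100-1-, 1000--, 11-1-1, 111-01}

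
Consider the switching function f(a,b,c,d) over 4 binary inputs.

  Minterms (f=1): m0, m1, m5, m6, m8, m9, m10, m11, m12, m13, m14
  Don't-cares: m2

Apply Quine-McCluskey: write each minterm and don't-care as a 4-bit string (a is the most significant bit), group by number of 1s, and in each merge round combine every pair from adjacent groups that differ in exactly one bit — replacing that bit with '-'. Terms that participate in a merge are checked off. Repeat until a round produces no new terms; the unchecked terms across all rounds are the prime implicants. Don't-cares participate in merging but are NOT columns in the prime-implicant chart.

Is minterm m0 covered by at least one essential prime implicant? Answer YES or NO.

size-2^0 implicants → 0000(✓)  0001(✓)  0010(✓)  0101(✓)  0110(✓)  1000(✓)  1001(✓)  1010(✓)  1011(✓)  1100(✓)  1101(✓)  1110(✓)
size-2^1 implicants → -000(✓)  -001(✓)  -010(✓)  -101(✓)  -110(✓)  0-01(✓)  0-10(✓)  00-0(✓)  000-(✓)  1-00(✓)  1-01(✓)  1-10(✓)  10-0(✓)  10-1(✓)  100-(✓)  101-(✓)  11-0(✓)  110-(✓)
size-2^2 implicants → --01  --10  -0-0  -00-  1--0  1-0-  10--
Unchecked terms (primes): --01, --10, -0-0, -00-, 1--0, 1-0-, 10--
Minterm coverage:
  m0 ⊆ -0-0,-00-
  m1 ⊆ --01,-00-
  m5 ⊆ --01 [E]
  m6 ⊆ --10 [E]
  m8 ⊆ -0-0,-00-,1--0,1-0-,10--
  m9 ⊆ --01,-00-,1-0-,10--
  m10 ⊆ --10,-0-0,1--0,10--
  m11 ⊆ 10-- [E]
  m12 ⊆ 1--0,1-0-
  m13 ⊆ --01,1-0-
  m14 ⊆ --10,1--0
E = {--01, --10, 10--}

NO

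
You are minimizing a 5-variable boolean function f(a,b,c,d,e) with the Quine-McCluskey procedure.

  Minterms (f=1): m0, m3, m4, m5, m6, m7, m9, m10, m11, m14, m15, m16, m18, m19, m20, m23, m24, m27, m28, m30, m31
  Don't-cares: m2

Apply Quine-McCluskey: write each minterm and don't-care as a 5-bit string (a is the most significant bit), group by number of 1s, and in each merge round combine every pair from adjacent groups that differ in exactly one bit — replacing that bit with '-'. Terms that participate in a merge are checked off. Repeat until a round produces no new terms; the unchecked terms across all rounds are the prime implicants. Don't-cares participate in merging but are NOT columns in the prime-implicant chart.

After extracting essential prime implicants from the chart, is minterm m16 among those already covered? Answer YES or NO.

YES

[col 0] 00000*, 00010*, 00011*, 00100*, 00101*, 00110*, 00111*, 01001*, 01010*, 01011*, 01110*, 01111*, 10000*, 10010*, 10011*, 10100*, 10111*, 11000*, 11011*, 11100*, 11110*, 11111*
[col 1] -0000*, -0010*, -0011*, -0100*, -0111*, -1011*, -1110*, -1111*, 0-010*, 0-011*, 0-110*, 0-111*, 00-00*, 00-10*, 00-11*, 000-0*, 0001-*, 001-0*, 001-1*, 0010-*, 0011-*, 01-10*, 01-11*, 010-1, 0101-*, 0111-*, 1-000*, 1-011*, 1-100*, 1-111*, 10-00*, 10-11*, 100-0*, 1001-*, 11-00*, 11-11*, 111-0, 1111-*
[col 2] --011*, --111*, -0-00, -0-11*, -00-0, -001-, -1-11*, -111-, 0--10*, 0--11*, 0-01-*, 0-11-*, 00--0, 00-1-*, 001--, 01-1-*, 1--00, 1--11*
[col 3] ---11, 0--1-
Prime implicants: ---11, -0-00, -00-0, -001-, -111-, 0--1-, 00--0, 001--, 010-1, 1--00, 111-0
PI chart (minterm → PIs covering it):
  0 | -0-00,-00-0,00--0
  3 | ---11,-001-,0--1-
  4 | -0-00,00--0,001--
  5 | 001--  (sole → essential)
  6 | 0--1-,00--0,001--
  7 | ---11,0--1-,001--
  9 | 010-1  (sole → essential)
  10 | 0--1-  (sole → essential)
  11 | ---11,0--1-,010-1
  14 | -111-,0--1-
  15 | ---11,-111-,0--1-
  16 | -0-00,-00-0,1--00
  18 | -00-0,-001-
  19 | ---11,-001-
  20 | -0-00,1--00
  23 | ---11  (sole → essential)
  24 | 1--00  (sole → essential)
  27 | ---11  (sole → essential)
  28 | 1--00,111-0
  30 | -111-,111-0
  31 | ---11,-111-
Essential prime implicants: ---11, 0--1-, 001--, 010-1, 1--00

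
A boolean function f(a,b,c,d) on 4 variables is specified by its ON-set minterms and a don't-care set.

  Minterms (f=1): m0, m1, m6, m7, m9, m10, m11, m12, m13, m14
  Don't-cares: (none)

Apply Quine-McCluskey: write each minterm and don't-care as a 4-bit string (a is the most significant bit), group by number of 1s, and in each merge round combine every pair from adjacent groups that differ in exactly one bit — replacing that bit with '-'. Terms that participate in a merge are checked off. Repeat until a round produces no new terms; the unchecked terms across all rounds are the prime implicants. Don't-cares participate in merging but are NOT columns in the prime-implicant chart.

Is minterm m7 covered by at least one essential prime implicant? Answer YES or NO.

size-2^0 implicants → 0000(✓)  0001(✓)  0110(✓)  0111(✓)  1001(✓)  1010(✓)  1011(✓)  1100(✓)  1101(✓)  1110(✓)
size-2^1 implicants → -001  -110  000-  011-  1-01  1-10  10-1  101-  11-0  110-
Unchecked terms (primes): -001, -110, 000-, 011-, 1-01, 1-10, 10-1, 101-, 11-0, 110-
Minterm coverage:
  m0 ⊆ 000- [E]
  m1 ⊆ -001,000-
  m6 ⊆ -110,011-
  m7 ⊆ 011- [E]
  m9 ⊆ -001,1-01,10-1
  m10 ⊆ 1-10,101-
  m11 ⊆ 10-1,101-
  m12 ⊆ 11-0,110-
  m13 ⊆ 1-01,110-
  m14 ⊆ -110,1-10,11-0
E = {000-, 011-}

YES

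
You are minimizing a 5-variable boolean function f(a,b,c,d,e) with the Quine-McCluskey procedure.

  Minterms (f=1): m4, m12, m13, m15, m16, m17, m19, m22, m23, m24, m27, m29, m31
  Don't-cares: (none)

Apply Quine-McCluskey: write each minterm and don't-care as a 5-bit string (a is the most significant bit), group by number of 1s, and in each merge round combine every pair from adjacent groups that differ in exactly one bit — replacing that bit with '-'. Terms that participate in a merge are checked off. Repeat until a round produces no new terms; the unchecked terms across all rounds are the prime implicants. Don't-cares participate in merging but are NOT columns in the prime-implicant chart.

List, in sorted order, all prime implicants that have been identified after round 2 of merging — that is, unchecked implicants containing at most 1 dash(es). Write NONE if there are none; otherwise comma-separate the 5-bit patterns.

size-2^0 implicants → 00100(✓)  01100(✓)  01101(✓)  01111(✓)  10000(✓)  10001(✓)  10011(✓)  10110(✓)  10111(✓)  11000(✓)  11011(✓)  11101(✓)  11111(✓)
size-2^1 implicants → -1101(✓)  -1111(✓)  0-100  011-1(✓)  0110-  1-000  1-011(✓)  1-111(✓)  10-11(✓)  100-1  1000-  1011-  11-11(✓)  111-1(✓)
size-2^2 implicants → -11-1  1--11
Unchecked terms (primes): -11-1, 0-100, 0110-, 1--11, 1-000, 100-1, 1000-, 1011-

0-100, 0110-, 1-000, 100-1, 1000-, 1011-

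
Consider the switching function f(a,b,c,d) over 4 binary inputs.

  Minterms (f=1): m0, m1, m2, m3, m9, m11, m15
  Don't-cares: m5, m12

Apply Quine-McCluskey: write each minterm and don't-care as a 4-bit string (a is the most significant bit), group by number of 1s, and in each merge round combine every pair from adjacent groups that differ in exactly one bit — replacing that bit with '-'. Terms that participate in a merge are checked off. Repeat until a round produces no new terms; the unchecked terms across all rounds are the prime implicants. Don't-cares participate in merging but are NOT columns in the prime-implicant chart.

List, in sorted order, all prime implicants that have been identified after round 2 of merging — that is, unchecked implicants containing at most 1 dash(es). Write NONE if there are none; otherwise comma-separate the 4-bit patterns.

Round 0: 0000✓ 0001✓ 0010✓ 0011✓ 0101✓ 1001✓ 1011✓ 1100 1111✓
Round 1: -001✓ -011✓ 0-01 00-0✓ 00-1✓ 000-✓ 001-✓ 1-11 10-1✓
Round 2: -0-1 00--
PIs = {-0-1, 0-01, 00--, 1-11, 1100}

0-01, 1-11, 1100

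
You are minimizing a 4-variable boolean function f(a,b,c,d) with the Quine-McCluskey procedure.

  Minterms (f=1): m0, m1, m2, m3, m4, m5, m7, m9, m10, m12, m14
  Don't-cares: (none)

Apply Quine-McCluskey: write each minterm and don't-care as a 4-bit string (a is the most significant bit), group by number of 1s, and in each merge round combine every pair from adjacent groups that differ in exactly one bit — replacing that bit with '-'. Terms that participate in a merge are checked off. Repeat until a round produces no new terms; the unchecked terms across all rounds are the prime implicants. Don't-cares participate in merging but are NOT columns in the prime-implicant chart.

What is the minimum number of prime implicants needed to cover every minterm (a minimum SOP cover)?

5

[col 0] 0000*, 0001*, 0010*, 0011*, 0100*, 0101*, 0111*, 1001*, 1010*, 1100*, 1110*
[col 1] -001, -010, -100, 0-00*, 0-01*, 0-11*, 00-0*, 00-1*, 000-*, 001-*, 01-1*, 010-*, 1-10, 11-0
[col 2] 0--1, 0-0-, 00--
Prime implicants: -001, -010, -100, 0--1, 0-0-, 00--, 1-10, 11-0
PI chart (minterm → PIs covering it):
  0 | 0-0-,00--
  1 | -001,0--1,0-0-,00--
  2 | -010,00--
  3 | 0--1,00--
  4 | -100,0-0-
  5 | 0--1,0-0-
  7 | 0--1  (sole → essential)
  9 | -001  (sole → essential)
  10 | -010,1-10
  12 | -100,11-0
  14 | 1-10,11-0
Essential prime implicants: -001, 0--1
Petrick residual → -010, 0-0-, 11-0
Minimum SOP uses 5 PIs: b'c'd + b'cd' + a'd + a'c' + abd'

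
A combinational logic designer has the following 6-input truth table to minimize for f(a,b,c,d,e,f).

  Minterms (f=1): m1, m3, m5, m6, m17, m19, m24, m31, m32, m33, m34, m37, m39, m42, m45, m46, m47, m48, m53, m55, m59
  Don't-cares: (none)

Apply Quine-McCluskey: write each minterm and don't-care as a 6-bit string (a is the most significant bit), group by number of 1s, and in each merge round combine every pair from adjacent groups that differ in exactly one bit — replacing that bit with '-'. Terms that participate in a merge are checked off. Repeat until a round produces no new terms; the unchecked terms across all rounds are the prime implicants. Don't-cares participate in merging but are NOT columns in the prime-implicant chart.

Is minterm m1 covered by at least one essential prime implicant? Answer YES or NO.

YES

[col 0] 000001*, 000011*, 000101*, 000110, 010001*, 010011*, 011000, 011111, 100000*, 100001*, 100010*, 100101*, 100111*, 101010*, 101101*, 101110*, 101111*, 110000*, 110101*, 110111*, 111011
[col 1] -00001*, -00101*, 0-0001*, 0-0011*, 000-01*, 0000-1*, 0100-1*, 1-0000, 1-0101*, 1-0111*, 10-010, 10-101*, 10-111*, 100-01*, 1000-0, 10000-, 1001-1*, 101-10, 1011-1*, 10111-, 1101-1*
[col 2] -00-01, 0-00-1, 1-01-1, 10-1-1
Prime implicants: -00-01, 0-00-1, 000110, 011000, 011111, 1-0000, 1-01-1, 10-010, 10-1-1, 1000-0, 10000-, 101-10, 10111-, 111011
PI chart (minterm → PIs covering it):
  1 | -00-01,0-00-1
  3 | 0-00-1  (sole → essential)
  5 | -00-01  (sole → essential)
  6 | 000110  (sole → essential)
  17 | 0-00-1  (sole → essential)
  19 | 0-00-1  (sole → essential)
  24 | 011000  (sole → essential)
  31 | 011111  (sole → essential)
  32 | 1-0000,1000-0,10000-
  33 | -00-01,10000-
  34 | 10-010,1000-0
  37 | -00-01,1-01-1,10-1-1
  39 | 1-01-1,10-1-1
  42 | 10-010,101-10
  45 | 10-1-1  (sole → essential)
  46 | 101-10,10111-
  47 | 10-1-1,10111-
  48 | 1-0000  (sole → essential)
  53 | 1-01-1  (sole → essential)
  55 | 1-01-1  (sole → essential)
  59 | 111011  (sole → essential)
Essential prime implicants: -00-01, 0-00-1, 000110, 011000, 011111, 1-0000, 1-01-1, 10-1-1, 111011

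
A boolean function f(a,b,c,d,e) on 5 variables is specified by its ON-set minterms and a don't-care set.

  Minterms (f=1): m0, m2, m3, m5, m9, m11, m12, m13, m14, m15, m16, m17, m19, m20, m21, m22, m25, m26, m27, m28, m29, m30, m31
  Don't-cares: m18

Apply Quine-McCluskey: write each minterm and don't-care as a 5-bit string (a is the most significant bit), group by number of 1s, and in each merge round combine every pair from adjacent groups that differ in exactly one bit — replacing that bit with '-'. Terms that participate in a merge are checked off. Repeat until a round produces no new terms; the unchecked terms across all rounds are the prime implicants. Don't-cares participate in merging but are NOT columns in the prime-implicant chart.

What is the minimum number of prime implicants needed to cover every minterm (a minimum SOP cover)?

Round 0: 00000✓ 00010✓ 00011✓ 00101✓ 01001✓ 01011✓ 01100✓ 01101✓ 01110✓ 01111✓ 10000✓ 10001✓ 10010✓ 10011✓ 10100✓ 10101✓ 10110✓ 11001✓ 11010✓ 11011✓ 11100✓ 11101✓ 11110✓ 11111✓
Round 1: -0000✓ -0010✓ -0011✓ -0101✓ -1001✓ -1011✓ -1100✓ -1101✓ -1110✓ -1111✓ 0-011✓ 0-101✓ 000-0✓ 0001-✓ 01-01✓ 01-11✓ 010-1✓ 011-0✓ 011-1✓ 0110-✓ 0111-✓ 1-001✓ 1-010✓ 1-011✓ 1-100✓ 1-101✓ 1-110✓ 10-00✓ 10-01✓ 10-10✓ 100-0✓ 100-1✓ 1000-✓ 1001-✓ 101-0✓ 1010-✓ 11-01✓ 11-10✓ 11-11✓ 110-1✓ 1101-✓ 111-0✓ 111-1✓ 1110-✓ 1111-✓
Round 2: --011 --101 -00-0 -001- -1-01✓ -1-11✓ -10-1✓ -11-0✓ -11-1✓ -110-✓ -111-✓ 01--1✓ 011--✓ 1--01 1--10 1-0-1 1-01- 1-1-0 1-10- 10--0 10-0- 100-- 11--1✓ 11-1- 111--✓
Round 3: -1--1 -11--
PIs = {--011, --101, -00-0, -001-, -1--1, -11--, 1--01, 1--10, 1-0-1, 1-01-, 1-1-0, 1-10-, 10--0, 10-0-, 100--, 11-1-}
Coverage chart:
  m0: -00-0 ←essential
  m2: -00-0,-001-
  m3: --011,-001-
  m5: --101 ←essential
  m9: -1--1 ←essential
  m11: --011,-1--1
  m12: -11-- ←essential
  m13: --101,-1--1,-11--
  m14: -11-- ←essential
  m15: -1--1,-11--
  m16: -00-0,10--0,10-0-,100--
  m17: 1--01,1-0-1,10-0-,100--
  m19: --011,-001-,1-0-1,1-01-,100--
  m20: 1-1-0,1-10-,10--0,10-0-
  m21: --101,1--01,1-10-,10-0-
  m22: 1--10,1-1-0,10--0
  m25: -1--1,1--01,1-0-1
  m26: 1--10,1-01-,11-1-
  m27: --011,-1--1,1-0-1,1-01-,11-1-
  m28: -11--,1-1-0,1-10-
  m29: --101,-1--1,-11--,1--01,1-10-
  m30: -11--,1--10,1-1-0,11-1-
  m31: -1--1,-11--,11-1-
Essential: --101, -00-0, -1--1, -11--
Petrick residual → --011, 1--10, 10-0-
Min cover (7 terms): c'de + cd'e + b'c'e' + be + bc + ade' + ab'd'

7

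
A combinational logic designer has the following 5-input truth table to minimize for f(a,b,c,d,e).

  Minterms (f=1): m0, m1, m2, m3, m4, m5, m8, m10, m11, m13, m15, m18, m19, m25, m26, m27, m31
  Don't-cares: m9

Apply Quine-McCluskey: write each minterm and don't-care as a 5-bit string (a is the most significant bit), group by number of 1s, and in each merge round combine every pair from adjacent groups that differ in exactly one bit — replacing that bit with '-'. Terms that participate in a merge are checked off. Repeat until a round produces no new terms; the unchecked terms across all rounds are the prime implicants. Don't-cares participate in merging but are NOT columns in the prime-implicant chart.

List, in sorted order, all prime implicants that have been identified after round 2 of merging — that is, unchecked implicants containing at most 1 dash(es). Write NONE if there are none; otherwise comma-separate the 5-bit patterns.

size-2^0 implicants → 00000(✓)  00001(✓)  00010(✓)  00011(✓)  00100(✓)  00101(✓)  01000(✓)  01001(✓)  01010(✓)  01011(✓)  01101(✓)  01111(✓)  10010(✓)  10011(✓)  11001(✓)  11010(✓)  11011(✓)  11111(✓)
size-2^1 implicants → -0010(✓)  -0011(✓)  -1001(✓)  -1010(✓)  -1011(✓)  -1111(✓)  0-000(✓)  0-001(✓)  0-010(✓)  0-011(✓)  0-101(✓)  00-00(✓)  00-01(✓)  000-0(✓)  000-1(✓)  0000-(✓)  0001-(✓)  0010-(✓)  01-01(✓)  01-11(✓)  010-0(✓)  010-1(✓)  0100-(✓)  0101-(✓)  011-1(✓)  1-010(✓)  1-011(✓)  1001-(✓)  11-11(✓)  110-1(✓)  1101-(✓)
size-2^2 implicants → --010(✓)  --011(✓)  -001-(✓)  -1-11  -10-1  -101-(✓)  0--01  0-0-0(✓)  0-0-1(✓)  0-00-(✓)  0-01-(✓)  00-0-  000--(✓)  01--1  010--(✓)  1-01-(✓)
size-2^3 implicants → --01-  0-0--
Unchecked terms (primes): --01-, -1-11, -10-1, 0--01, 0-0--, 00-0-, 01--1

NONE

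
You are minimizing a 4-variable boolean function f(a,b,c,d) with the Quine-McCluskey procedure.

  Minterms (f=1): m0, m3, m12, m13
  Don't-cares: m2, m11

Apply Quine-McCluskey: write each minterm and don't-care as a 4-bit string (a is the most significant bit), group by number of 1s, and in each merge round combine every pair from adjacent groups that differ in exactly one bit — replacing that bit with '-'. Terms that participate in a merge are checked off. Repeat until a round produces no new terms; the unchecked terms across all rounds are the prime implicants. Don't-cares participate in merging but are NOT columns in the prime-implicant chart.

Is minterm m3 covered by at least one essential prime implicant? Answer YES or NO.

[col 0] 0000*, 0010*, 0011*, 1011*, 1100*, 1101*
[col 1] -011, 00-0, 001-, 110-
Prime implicants: -011, 00-0, 001-, 110-
PI chart (minterm → PIs covering it):
  0 | 00-0  (sole → essential)
  3 | -011,001-
  12 | 110-  (sole → essential)
  13 | 110-  (sole → essential)
Essential prime implicants: 00-0, 110-

NO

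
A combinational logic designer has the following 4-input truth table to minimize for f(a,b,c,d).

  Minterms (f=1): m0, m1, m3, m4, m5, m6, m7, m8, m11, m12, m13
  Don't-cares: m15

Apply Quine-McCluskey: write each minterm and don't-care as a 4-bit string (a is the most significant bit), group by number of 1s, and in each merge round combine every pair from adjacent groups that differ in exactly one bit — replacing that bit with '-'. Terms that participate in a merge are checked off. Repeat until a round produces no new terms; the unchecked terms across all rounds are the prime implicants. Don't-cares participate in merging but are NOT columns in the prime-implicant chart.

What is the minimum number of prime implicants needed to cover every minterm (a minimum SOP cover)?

5

[col 0] 0000*, 0001*, 0011*, 0100*, 0101*, 0110*, 0111*, 1000*, 1011*, 1100*, 1101*, 1111*
[col 1] -000*, -011*, -100*, -101*, -111*, 0-00*, 0-01*, 0-11*, 00-1*, 000-*, 01-0*, 01-1*, 010-*, 011-*, 1-00*, 1-11*, 11-1*, 110-*
[col 2] --00, --11, -1-1, -10-, 0--1, 0-0-, 01--
Prime implicants: --00, --11, -1-1, -10-, 0--1, 0-0-, 01--
PI chart (minterm → PIs covering it):
  0 | --00,0-0-
  1 | 0--1,0-0-
  3 | --11,0--1
  4 | --00,-10-,0-0-,01--
  5 | -1-1,-10-,0--1,0-0-,01--
  6 | 01--  (sole → essential)
  7 | --11,-1-1,0--1,01--
  8 | --00  (sole → essential)
  11 | --11  (sole → essential)
  12 | --00,-10-
  13 | -1-1,-10-
Essential prime implicants: --00, --11, 01--
Petrick residual → -1-1, 0--1
Minimum SOP uses 5 PIs: c'd' + cd + bd + a'd + a'b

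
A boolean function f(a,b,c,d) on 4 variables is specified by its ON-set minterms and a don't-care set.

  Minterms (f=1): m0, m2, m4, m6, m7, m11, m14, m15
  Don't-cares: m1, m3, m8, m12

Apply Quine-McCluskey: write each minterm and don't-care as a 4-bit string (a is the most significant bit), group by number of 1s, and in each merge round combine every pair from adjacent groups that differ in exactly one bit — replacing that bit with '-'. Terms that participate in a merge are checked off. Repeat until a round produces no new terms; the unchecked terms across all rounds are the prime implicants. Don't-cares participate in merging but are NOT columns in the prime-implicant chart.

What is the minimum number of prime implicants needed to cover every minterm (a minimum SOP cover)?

size-2^0 implicants → 0000(✓)  0001(✓)  0010(✓)  0011(✓)  0100(✓)  0110(✓)  0111(✓)  1000(✓)  1011(✓)  1100(✓)  1110(✓)  1111(✓)
size-2^1 implicants → -000(✓)  -011(✓)  -100(✓)  -110(✓)  -111(✓)  0-00(✓)  0-10(✓)  0-11(✓)  00-0(✓)  00-1(✓)  000-(✓)  001-(✓)  01-0(✓)  011-(✓)  1-00(✓)  1-11(✓)  11-0(✓)  111-(✓)
size-2^2 implicants → --00  --11  -1-0  -11-  0--0  0-1-  00--
Unchecked terms (primes): --00, --11, -1-0, -11-, 0--0, 0-1-, 00--
Minterm coverage:
  m0 ⊆ --00,0--0,00--
  m2 ⊆ 0--0,0-1-,00--
  m4 ⊆ --00,-1-0,0--0
  m6 ⊆ -1-0,-11-,0--0,0-1-
  m7 ⊆ --11,-11-,0-1-
  m11 ⊆ --11 [E]
  m14 ⊆ -1-0,-11-
  m15 ⊆ --11,-11-
E = {--11}
Petrick residual → -1-0, 0--0
Cover = cd + bd' + a'd'  |cover|=3

3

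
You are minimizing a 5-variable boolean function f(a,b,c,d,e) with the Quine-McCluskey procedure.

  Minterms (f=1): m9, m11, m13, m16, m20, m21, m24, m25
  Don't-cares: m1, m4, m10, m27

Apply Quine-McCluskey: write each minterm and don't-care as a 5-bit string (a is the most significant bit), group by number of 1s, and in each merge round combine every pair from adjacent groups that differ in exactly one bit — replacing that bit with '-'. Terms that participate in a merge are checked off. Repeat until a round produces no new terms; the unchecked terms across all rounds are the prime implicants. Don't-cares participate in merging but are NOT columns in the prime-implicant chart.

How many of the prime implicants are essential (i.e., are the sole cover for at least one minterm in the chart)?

[col 0] 00001*, 00100*, 01001*, 01010*, 01011*, 01101*, 10000*, 10100*, 10101*, 11000*, 11001*, 11011*
[col 1] -0100, -1001*, -1011*, 0-001, 01-01, 010-1*, 0101-, 1-000, 10-00, 1010-, 110-1*, 1100-
[col 2] -10-1
Prime implicants: -0100, -10-1, 0-001, 01-01, 0101-, 1-000, 10-00, 1010-, 1100-
PI chart (minterm → PIs covering it):
  9 | -10-1,0-001,01-01
  11 | -10-1,0101-
  13 | 01-01  (sole → essential)
  16 | 1-000,10-00
  20 | -0100,10-00,1010-
  21 | 1010-  (sole → essential)
  24 | 1-000,1100-
  25 | -10-1,1100-
Essential prime implicants: 01-01, 1010-

2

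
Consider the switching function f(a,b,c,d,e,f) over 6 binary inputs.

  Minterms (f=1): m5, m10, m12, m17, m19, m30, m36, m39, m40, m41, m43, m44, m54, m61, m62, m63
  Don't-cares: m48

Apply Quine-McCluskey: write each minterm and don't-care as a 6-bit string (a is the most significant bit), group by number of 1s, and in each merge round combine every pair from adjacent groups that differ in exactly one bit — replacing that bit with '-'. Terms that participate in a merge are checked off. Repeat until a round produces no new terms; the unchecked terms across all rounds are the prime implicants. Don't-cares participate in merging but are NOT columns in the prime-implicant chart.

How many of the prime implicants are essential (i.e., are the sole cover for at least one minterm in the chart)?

[col 0] 000101, 001010, 001100*, 010001*, 010011*, 011110*, 100100*, 100111, 101000*, 101001*, 101011*, 101100*, 110000, 110110*, 111101*, 111110*, 111111*
[col 1] -01100, -11110, 0100-1, 10-100, 101-00, 1010-1, 10100-, 11-110, 1111-1, 11111-
Prime implicants: -01100, -11110, 000101, 001010, 0100-1, 10-100, 100111, 101-00, 1010-1, 10100-, 11-110, 110000, 1111-1, 11111-
PI chart (minterm → PIs covering it):
  5 | 000101  (sole → essential)
  10 | 001010  (sole → essential)
  12 | -01100  (sole → essential)
  17 | 0100-1  (sole → essential)
  19 | 0100-1  (sole → essential)
  30 | -11110  (sole → essential)
  36 | 10-100  (sole → essential)
  39 | 100111  (sole → essential)
  40 | 101-00,10100-
  41 | 1010-1,10100-
  43 | 1010-1  (sole → essential)
  44 | -01100,10-100,101-00
  54 | 11-110  (sole → essential)
  61 | 1111-1  (sole → essential)
  62 | -11110,11-110,11111-
  63 | 1111-1,11111-
Essential prime implicants: -01100, -11110, 000101, 001010, 0100-1, 10-100, 100111, 1010-1, 11-110, 1111-1

10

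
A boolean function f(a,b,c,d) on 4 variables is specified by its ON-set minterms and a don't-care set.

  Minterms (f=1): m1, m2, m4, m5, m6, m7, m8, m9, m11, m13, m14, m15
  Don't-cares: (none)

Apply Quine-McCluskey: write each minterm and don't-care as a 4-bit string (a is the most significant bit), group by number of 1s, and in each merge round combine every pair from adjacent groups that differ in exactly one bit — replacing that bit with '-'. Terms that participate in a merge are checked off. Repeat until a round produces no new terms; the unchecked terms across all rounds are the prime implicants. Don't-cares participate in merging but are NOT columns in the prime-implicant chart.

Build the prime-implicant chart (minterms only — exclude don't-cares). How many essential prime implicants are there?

6

size-2^0 implicants → 0001(✓)  0010(✓)  0100(✓)  0101(✓)  0110(✓)  0111(✓)  1000(✓)  1001(✓)  1011(✓)  1101(✓)  1110(✓)  1111(✓)
size-2^1 implicants → -001(✓)  -101(✓)  -110(✓)  -111(✓)  0-01(✓)  0-10  01-0(✓)  01-1(✓)  010-(✓)  011-(✓)  1-01(✓)  1-11(✓)  10-1(✓)  100-  11-1(✓)  111-(✓)
size-2^2 implicants → --01  -1-1  -11-  01--  1--1
Unchecked terms (primes): --01, -1-1, -11-, 0-10, 01--, 1--1, 100-
Minterm coverage:
  m1 ⊆ --01 [E]
  m2 ⊆ 0-10 [E]
  m4 ⊆ 01-- [E]
  m5 ⊆ --01,-1-1,01--
  m6 ⊆ -11-,0-10,01--
  m7 ⊆ -1-1,-11-,01--
  m8 ⊆ 100- [E]
  m9 ⊆ --01,1--1,100-
  m11 ⊆ 1--1 [E]
  m13 ⊆ --01,-1-1,1--1
  m14 ⊆ -11- [E]
  m15 ⊆ -1-1,-11-,1--1
E = {--01, -11-, 0-10, 01--, 1--1, 100-}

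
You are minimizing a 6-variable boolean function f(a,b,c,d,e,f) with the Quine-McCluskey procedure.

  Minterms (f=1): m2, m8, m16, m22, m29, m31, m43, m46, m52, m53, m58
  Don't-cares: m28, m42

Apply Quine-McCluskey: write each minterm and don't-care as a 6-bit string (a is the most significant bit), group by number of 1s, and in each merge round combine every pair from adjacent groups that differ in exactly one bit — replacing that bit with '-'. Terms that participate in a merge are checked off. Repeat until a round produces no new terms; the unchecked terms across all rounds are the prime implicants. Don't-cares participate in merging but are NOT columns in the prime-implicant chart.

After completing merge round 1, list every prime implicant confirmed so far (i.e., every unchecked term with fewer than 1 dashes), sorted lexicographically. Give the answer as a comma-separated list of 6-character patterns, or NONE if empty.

Round 0: 000010 001000 010000 010110 011100✓ 011101✓ 011111✓ 101010✓ 101011✓ 101110✓ 110100✓ 110101✓ 111010✓
Round 1: 0111-1 01110- 1-1010 101-10 10101- 11010-
PIs = {000010, 001000, 010000, 010110, 0111-1, 01110-, 1-1010, 101-10, 10101-, 11010-}

000010, 001000, 010000, 010110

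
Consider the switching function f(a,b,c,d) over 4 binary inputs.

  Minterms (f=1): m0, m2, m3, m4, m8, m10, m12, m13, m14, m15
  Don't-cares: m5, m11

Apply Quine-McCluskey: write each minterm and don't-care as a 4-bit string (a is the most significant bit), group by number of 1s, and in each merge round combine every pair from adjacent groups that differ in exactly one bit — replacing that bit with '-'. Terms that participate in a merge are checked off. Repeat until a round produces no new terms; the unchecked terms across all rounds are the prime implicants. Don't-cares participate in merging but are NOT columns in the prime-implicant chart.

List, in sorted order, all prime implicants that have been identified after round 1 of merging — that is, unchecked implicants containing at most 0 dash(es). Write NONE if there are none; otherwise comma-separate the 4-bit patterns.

NONE

Round 0: 0000✓ 0010✓ 0011✓ 0100✓ 0101✓ 1000✓ 1010✓ 1011✓ 1100✓ 1101✓ 1110✓ 1111✓
Round 1: -000✓ -010✓ -011✓ -100✓ -101✓ 0-00✓ 00-0✓ 001-✓ 010-✓ 1-00✓ 1-10✓ 1-11✓ 10-0✓ 101-✓ 11-0✓ 11-1✓ 110-✓ 111-✓
Round 2: --00 -0-0 -01- -10- 1--0 1-1- 11--
PIs = {--00, -0-0, -01-, -10-, 1--0, 1-1-, 11--}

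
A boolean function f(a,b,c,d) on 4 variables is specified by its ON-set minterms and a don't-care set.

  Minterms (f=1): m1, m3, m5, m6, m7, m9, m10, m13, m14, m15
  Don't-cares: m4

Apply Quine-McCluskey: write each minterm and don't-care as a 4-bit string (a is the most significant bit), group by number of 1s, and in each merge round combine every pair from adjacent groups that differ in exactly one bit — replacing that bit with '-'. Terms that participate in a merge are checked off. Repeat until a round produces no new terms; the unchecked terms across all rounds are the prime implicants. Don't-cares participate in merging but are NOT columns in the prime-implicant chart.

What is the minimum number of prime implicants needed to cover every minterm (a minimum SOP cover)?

4

size-2^0 implicants → 0001(✓)  0011(✓)  0100(✓)  0101(✓)  0110(✓)  0111(✓)  1001(✓)  1010(✓)  1101(✓)  1110(✓)  1111(✓)
size-2^1 implicants → -001(✓)  -101(✓)  -110(✓)  -111(✓)  0-01(✓)  0-11(✓)  00-1(✓)  01-0(✓)  01-1(✓)  010-(✓)  011-(✓)  1-01(✓)  1-10  11-1(✓)  111-(✓)
size-2^2 implicants → --01  -1-1  -11-  0--1  01--
Unchecked terms (primes): --01, -1-1, -11-, 0--1, 01--, 1-10
Minterm coverage:
  m1 ⊆ --01,0--1
  m3 ⊆ 0--1 [E]
  m5 ⊆ --01,-1-1,0--1,01--
  m6 ⊆ -11-,01--
  m7 ⊆ -1-1,-11-,0--1,01--
  m9 ⊆ --01 [E]
  m10 ⊆ 1-10 [E]
  m13 ⊆ --01,-1-1
  m14 ⊆ -11-,1-10
  m15 ⊆ -1-1,-11-
E = {--01, 0--1, 1-10}
Petrick residual → -11-
Cover = c'd + bc + a'd + acd'  |cover|=4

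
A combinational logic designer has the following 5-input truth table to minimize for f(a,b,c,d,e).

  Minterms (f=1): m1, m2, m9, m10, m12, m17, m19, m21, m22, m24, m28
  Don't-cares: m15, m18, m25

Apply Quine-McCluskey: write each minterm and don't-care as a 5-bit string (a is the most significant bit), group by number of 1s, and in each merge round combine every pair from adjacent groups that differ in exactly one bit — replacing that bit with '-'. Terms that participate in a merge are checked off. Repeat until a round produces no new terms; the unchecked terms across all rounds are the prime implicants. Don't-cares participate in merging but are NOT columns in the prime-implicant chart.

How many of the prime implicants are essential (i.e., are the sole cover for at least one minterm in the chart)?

5

Round 0: 00001✓ 00010✓ 01001✓ 01010✓ 01100✓ 01111 10001✓ 10010✓ 10011✓ 10101✓ 10110✓ 11000✓ 11001✓ 11100✓
Round 1: -0001✓ -0010 -1001✓ -1100 0-001✓ 0-010 1-001✓ 10-01 10-10 100-1 1001- 11-00 1100-
Round 2: --001
PIs = {--001, -0010, -1100, 0-010, 01111, 10-01, 10-10, 100-1, 1001-, 11-00, 1100-}
Coverage chart:
  m1: --001 ←essential
  m2: -0010,0-010
  m9: --001 ←essential
  m10: 0-010 ←essential
  m12: -1100 ←essential
  m17: --001,10-01,100-1
  m19: 100-1,1001-
  m21: 10-01 ←essential
  m22: 10-10 ←essential
  m24: 11-00,1100-
  m28: -1100,11-00
Essential: --001, -1100, 0-010, 10-01, 10-10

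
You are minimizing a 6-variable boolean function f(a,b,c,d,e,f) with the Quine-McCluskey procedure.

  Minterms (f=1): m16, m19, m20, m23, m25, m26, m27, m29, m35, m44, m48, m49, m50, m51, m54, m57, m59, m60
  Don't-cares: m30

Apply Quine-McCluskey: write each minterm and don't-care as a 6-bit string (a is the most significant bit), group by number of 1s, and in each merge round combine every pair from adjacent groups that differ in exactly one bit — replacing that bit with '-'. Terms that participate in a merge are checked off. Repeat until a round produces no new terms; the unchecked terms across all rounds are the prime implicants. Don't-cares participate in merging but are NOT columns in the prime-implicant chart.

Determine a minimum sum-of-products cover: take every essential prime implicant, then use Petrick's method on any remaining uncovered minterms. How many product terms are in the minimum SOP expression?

size-2^0 implicants → 010000(✓)  010011(✓)  010100(✓)  010111(✓)  011001(✓)  011010(✓)  011011(✓)  011101(✓)  011110(✓)  100011(✓)  101100(✓)  110000(✓)  110001(✓)  110010(✓)  110011(✓)  110110(✓)  111001(✓)  111011(✓)  111100(✓)
size-2^1 implicants → -10000  -10011(✓)  -11001(✓)  -11011(✓)  01-011(✓)  010-00  010-11  011-01  011-10  0110-1(✓)  01101-  1-0011  1-1100  11-001(✓)  11-011(✓)  110-10  1100-0(✓)  1100-1(✓)  11000-(✓)  11001-(✓)  1110-1(✓)
size-2^2 implicants → -1-011  -110-1  11-0-1  1100--
Unchecked terms (primes): -1-011, -10000, -110-1, 010-00, 010-11, 011-01, 011-10, 01101-, 1-0011, 1-1100, 11-0-1, 110-10, 1100--
Minterm coverage:
  m16 ⊆ -10000,010-00
  m19 ⊆ -1-011,010-11
  m20 ⊆ 010-00 [E]
  m23 ⊆ 010-11 [E]
  m25 ⊆ -110-1,011-01
  m26 ⊆ 011-10,01101-
  m27 ⊆ -1-011,-110-1,01101-
  m29 ⊆ 011-01 [E]
  m35 ⊆ 1-0011 [E]
  m44 ⊆ 1-1100 [E]
  m48 ⊆ -10000,1100--
  m49 ⊆ 11-0-1,1100--
  m50 ⊆ 110-10,1100--
  m51 ⊆ -1-011,1-0011,11-0-1,1100--
  m54 ⊆ 110-10 [E]
  m57 ⊆ -110-1,11-0-1
  m59 ⊆ -1-011,-110-1,11-0-1
  m60 ⊆ 1-1100 [E]
E = {010-00, 010-11, 011-01, 1-0011, 1-1100, 110-10}
Petrick residual → -10000, 01101-, 11-0-1
Cover = bc'd'e'f' + a'bc'e'f' + a'bc'ef + a'bce'f + a'bcd'e + ac'd'ef + acde'f' + abd'f + abc'ef'  |cover|=9

9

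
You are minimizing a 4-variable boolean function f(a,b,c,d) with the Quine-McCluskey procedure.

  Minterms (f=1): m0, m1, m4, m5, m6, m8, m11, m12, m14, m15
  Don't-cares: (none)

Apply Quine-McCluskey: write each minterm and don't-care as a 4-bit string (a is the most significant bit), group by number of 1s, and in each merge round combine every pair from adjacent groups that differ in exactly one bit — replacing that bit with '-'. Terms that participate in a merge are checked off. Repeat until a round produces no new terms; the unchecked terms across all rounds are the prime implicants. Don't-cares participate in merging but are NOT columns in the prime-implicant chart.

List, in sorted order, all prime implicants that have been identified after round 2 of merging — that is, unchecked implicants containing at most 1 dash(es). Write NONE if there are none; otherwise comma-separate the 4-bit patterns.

size-2^0 implicants → 0000(✓)  0001(✓)  0100(✓)  0101(✓)  0110(✓)  1000(✓)  1011(✓)  1100(✓)  1110(✓)  1111(✓)
size-2^1 implicants → -000(✓)  -100(✓)  -110(✓)  0-00(✓)  0-01(✓)  000-(✓)  01-0(✓)  010-(✓)  1-00(✓)  1-11  11-0(✓)  111-
size-2^2 implicants → --00  -1-0  0-0-
Unchecked terms (primes): --00, -1-0, 0-0-, 1-11, 111-

1-11, 111-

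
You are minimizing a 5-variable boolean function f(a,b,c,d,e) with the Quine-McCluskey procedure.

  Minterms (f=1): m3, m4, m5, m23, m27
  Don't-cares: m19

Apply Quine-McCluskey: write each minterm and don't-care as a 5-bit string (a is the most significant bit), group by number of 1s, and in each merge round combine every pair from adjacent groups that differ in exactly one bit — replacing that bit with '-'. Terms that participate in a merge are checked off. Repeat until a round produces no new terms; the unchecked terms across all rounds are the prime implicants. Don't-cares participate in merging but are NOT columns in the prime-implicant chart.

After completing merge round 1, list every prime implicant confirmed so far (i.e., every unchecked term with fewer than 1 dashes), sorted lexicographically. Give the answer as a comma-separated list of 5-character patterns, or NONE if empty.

size-2^0 implicants → 00011(✓)  00100(✓)  00101(✓)  10011(✓)  10111(✓)  11011(✓)
size-2^1 implicants → -0011  0010-  1-011  10-11
Unchecked terms (primes): -0011, 0010-, 1-011, 10-11

NONE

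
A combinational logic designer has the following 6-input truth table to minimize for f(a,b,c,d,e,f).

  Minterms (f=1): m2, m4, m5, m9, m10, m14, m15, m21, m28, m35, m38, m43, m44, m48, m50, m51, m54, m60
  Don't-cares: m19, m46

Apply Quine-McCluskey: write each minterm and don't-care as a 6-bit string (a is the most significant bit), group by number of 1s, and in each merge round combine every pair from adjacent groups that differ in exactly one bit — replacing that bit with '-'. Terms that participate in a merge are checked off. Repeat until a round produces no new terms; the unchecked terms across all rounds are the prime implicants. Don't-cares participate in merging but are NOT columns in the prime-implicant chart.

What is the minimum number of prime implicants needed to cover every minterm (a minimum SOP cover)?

Round 0: 000010✓ 000100✓ 000101✓ 001001 001010✓ 001110✓ 001111✓ 010011✓ 010101✓ 011100✓ 100011✓ 100110✓ 101011✓ 101100✓ 101110✓ 110000✓ 110010✓ 110011✓ 110110✓ 111100✓
Round 1: -01110 -10011 -11100 0-0101 00-010 00010- 001-10 00111- 1-0011 1-0110 1-1100 10-011 10-110 1011-0 110-10 1100-0 11001-
PIs = {-01110, -10011, -11100, 0-0101, 00-010, 00010-, 001-10, 001001, 00111-, 1-0011, 1-0110, 1-1100, 10-011, 10-110, 1011-0, 110-10, 1100-0, 11001-}
Coverage chart:
  m2: 00-010 ←essential
  m4: 00010- ←essential
  m5: 0-0101,00010-
  m9: 001001 ←essential
  m10: 00-010,001-10
  m14: -01110,001-10,00111-
  m15: 00111- ←essential
  m21: 0-0101 ←essential
  m28: -11100 ←essential
  m35: 1-0011,10-011
  m38: 1-0110,10-110
  m43: 10-011 ←essential
  m44: 1-1100,1011-0
  m48: 1100-0 ←essential
  m50: 110-10,1100-0,11001-
  m51: -10011,1-0011,11001-
  m54: 1-0110,110-10
  m60: -11100,1-1100
Essential: -11100, 0-0101, 00-010, 00010-, 001001, 00111-, 10-011, 1100-0
Petrick residual → -10011, 1-0110, 1-1100
Min cover (11 terms): bc'd'ef + bcde'f' + a'c'de'f + a'b'd'ef' + a'b'c'de' + a'b'cd'e'f + a'b'cde + ac'def' + acde'f' + ab'd'ef + abc'd'f'

11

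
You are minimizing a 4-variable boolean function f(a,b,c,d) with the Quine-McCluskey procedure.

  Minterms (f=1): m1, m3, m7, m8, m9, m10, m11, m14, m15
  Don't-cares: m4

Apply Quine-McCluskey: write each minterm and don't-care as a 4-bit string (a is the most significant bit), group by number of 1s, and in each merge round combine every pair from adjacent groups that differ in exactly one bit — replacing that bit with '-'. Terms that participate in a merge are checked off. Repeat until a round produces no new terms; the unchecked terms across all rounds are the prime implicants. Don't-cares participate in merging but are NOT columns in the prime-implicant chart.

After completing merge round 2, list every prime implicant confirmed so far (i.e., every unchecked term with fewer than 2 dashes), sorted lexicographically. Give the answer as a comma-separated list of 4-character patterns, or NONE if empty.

Round 0: 0001✓ 0011✓ 0100 0111✓ 1000✓ 1001✓ 1010✓ 1011✓ 1110✓ 1111✓
Round 1: -001✓ -011✓ -111✓ 0-11✓ 00-1✓ 1-10✓ 1-11✓ 10-0✓ 10-1✓ 100-✓ 101-✓ 111-✓
Round 2: --11 -0-1 1-1- 10--
PIs = {--11, -0-1, 0100, 1-1-, 10--}

0100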